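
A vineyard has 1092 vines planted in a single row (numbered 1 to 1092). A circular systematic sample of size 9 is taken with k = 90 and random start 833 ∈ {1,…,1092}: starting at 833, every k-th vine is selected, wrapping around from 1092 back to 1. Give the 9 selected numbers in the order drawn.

833, 923, 1013, 11, 101, 191, 281, 371, 461

Selection 1: 833
Selection 2: 833 + 90 = 923
Selection 3: 923 + 90 = 1013
Selection 4: 1013 + 90 = 1103 → 1103 − 1092 = 11
Selection 5: 11 + 90 = 101
Selection 6: 101 + 90 = 191
Selection 7: 191 + 90 = 281
Selection 8: 281 + 90 = 371
Selection 9: 371 + 90 = 461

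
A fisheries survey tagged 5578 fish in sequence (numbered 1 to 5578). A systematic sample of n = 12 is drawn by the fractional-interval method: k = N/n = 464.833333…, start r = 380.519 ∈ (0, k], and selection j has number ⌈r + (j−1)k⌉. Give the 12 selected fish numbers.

j=1: r + 0k = 380.519 → ⌈·⌉ = 381
j=2: r + 1k = 845.352333… → ⌈·⌉ = 846
j=3: r + 2k = 1310.185666… → ⌈·⌉ = 1311
j=4: r + 3k = 1775.019 → ⌈·⌉ = 1776
j=5: r + 4k = 2239.852333… → ⌈·⌉ = 2240
j=6: r + 5k = 2704.685666… → ⌈·⌉ = 2705
j=7: r + 6k = 3169.519 → ⌈·⌉ = 3170
j=8: r + 7k = 3634.352333… → ⌈·⌉ = 3635
j=9: r + 8k = 4099.185666… → ⌈·⌉ = 4100
j=10: r + 9k = 4564.019 → ⌈·⌉ = 4565
j=11: r + 10k = 5028.852333… → ⌈·⌉ = 5029
j=12: r + 11k = 5493.685666… → ⌈·⌉ = 5494

381, 846, 1311, 1776, 2240, 2705, 3170, 3635, 4100, 4565, 5029, 5494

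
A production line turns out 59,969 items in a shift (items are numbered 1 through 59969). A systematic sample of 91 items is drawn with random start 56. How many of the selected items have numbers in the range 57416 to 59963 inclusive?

3

k = 59969/91 = 659
First selection ≥ 57416: 56 + ⌈(57416−56)/659⌉·659 = 56 + 88×659 = 58048
Last selection ≤ 59963: 56 + ⌊(59963−56)/659⌋·659 = 56 + 90×659 = 59366
Count = 90 − 88 + 1 = 3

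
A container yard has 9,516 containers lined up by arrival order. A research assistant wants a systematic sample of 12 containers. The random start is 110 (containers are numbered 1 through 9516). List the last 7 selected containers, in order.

4075, 4868, 5661, 6454, 7247, 8040, 8833

k = N/n = 9516/12 = 793
6th selection = 110 + 5×793 = 4075
7th: 4075 + 793 = 4868
8th: 4868 + 793 = 5661
9th: 5661 + 793 = 6454
10th: 6454 + 793 = 7247
11th: 7247 + 793 = 8040
12th: 8040 + 793 = 8833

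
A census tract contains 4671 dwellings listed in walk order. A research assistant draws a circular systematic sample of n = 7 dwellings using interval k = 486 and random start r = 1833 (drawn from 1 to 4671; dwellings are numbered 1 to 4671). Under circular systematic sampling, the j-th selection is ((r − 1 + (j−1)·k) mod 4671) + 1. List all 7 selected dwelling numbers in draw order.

Selection 1: 1833
Selection 2: 1833 + 486 = 2319
Selection 3: 2319 + 486 = 2805
Selection 4: 2805 + 486 = 3291
Selection 5: 3291 + 486 = 3777
Selection 6: 3777 + 486 = 4263
Selection 7: 4263 + 486 = 4749 → 4749 − 4671 = 78

1833, 2319, 2805, 3291, 3777, 4263, 78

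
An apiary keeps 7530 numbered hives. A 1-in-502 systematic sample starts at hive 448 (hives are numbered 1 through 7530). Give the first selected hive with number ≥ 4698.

4966

k = 502
Steps past start: ⌈(4698 − 448)/502⌉ = ⌈4250/502⌉ = 9
Selected hive: 448 + 9×502 = 4966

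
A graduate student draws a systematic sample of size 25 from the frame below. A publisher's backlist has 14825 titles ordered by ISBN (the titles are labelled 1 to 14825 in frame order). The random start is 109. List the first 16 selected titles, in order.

109, 702, 1295, 1888, 2481, 3074, 3667, 4260, 4853, 5446, 6039, 6632, 7225, 7818, 8411, 9004

k = N/n = 14825/25 = 593
title 1: 109
title 2: 109 + 593 = 702
title 3: 702 + 593 = 1295
title 4: 1295 + 593 = 1888
title 5: 1888 + 593 = 2481
title 6: 2481 + 593 = 3074
title 7: 3074 + 593 = 3667
title 8: 3667 + 593 = 4260
title 9: 4260 + 593 = 4853
title 10: 4853 + 593 = 5446
title 11: 5446 + 593 = 6039
title 12: 6039 + 593 = 6632
title 13: 6632 + 593 = 7225
title 14: 7225 + 593 = 7818
title 15: 7818 + 593 = 8411
title 16: 8411 + 593 = 9004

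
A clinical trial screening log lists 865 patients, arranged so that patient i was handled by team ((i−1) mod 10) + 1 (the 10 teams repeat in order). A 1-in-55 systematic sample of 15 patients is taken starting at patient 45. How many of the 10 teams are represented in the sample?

Consecutive selections differ by k = 55, so their team numbers differ by 55 mod 10 = 5.
gcd(55, 10) = 5, so the sample visits 10/5 = 2 distinct residues mod 10.
Start 45 is team 5; the teams hit are 5, 10.

2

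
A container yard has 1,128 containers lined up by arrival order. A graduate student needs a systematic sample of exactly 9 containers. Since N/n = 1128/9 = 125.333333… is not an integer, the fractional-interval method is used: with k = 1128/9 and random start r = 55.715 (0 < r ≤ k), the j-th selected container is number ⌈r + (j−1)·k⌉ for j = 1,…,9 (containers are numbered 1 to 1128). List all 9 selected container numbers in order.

56, 182, 307, 432, 558, 683, 808, 934, 1059

j=1: r + 0k = 55.715 → ⌈·⌉ = 56
j=2: r + 1k = 181.048333… → ⌈·⌉ = 182
j=3: r + 2k = 306.381666… → ⌈·⌉ = 307
j=4: r + 3k = 431.715 → ⌈·⌉ = 432
j=5: r + 4k = 557.048333… → ⌈·⌉ = 558
j=6: r + 5k = 682.381666… → ⌈·⌉ = 683
j=7: r + 6k = 807.715 → ⌈·⌉ = 808
j=8: r + 7k = 933.048333… → ⌈·⌉ = 934
j=9: r + 8k = 1058.381666… → ⌈·⌉ = 1059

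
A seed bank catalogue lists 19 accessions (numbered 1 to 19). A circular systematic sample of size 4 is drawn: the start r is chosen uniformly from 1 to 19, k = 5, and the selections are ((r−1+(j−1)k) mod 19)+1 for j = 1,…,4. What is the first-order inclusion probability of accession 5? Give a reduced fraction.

4/19

For each position j, as r ranges over 1…19 the j-th selection hits every accession exactly once, so accession 5 is selected for exactly 4 of the 19 starts.
Inclusion probability = 4/19.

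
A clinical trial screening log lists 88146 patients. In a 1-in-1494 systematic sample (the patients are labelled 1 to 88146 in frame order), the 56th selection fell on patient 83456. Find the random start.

k = 1494
r = 83456 − (56−1)×1494 = 83456 − 82170 = 1286

1286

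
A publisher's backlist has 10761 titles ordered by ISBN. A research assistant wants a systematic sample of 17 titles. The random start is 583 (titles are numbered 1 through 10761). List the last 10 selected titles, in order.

5014, 5647, 6280, 6913, 7546, 8179, 8812, 9445, 10078, 10711

k = N/n = 10761/17 = 633
8th selection = 583 + 7×633 = 5014
9th: 5014 + 633 = 5647
10th: 5647 + 633 = 6280
11th: 6280 + 633 = 6913
12th: 6913 + 633 = 7546
13th: 7546 + 633 = 8179
14th: 8179 + 633 = 8812
15th: 8812 + 633 = 9445
16th: 9445 + 633 = 10078
17th: 10078 + 633 = 10711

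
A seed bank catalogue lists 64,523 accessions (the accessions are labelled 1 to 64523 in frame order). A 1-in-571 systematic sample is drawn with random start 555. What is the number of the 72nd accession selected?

k = 571
72nd selection = r + (72−1)·k = 555 + 71×571 = 555 + 40541 = 41096

41096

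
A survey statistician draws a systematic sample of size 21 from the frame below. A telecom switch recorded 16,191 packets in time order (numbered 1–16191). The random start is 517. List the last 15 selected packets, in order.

k = N/n = 16191/21 = 771
7th selection = 517 + 6×771 = 5143
8th: 5143 + 771 = 5914
9th: 5914 + 771 = 6685
10th: 6685 + 771 = 7456
11th: 7456 + 771 = 8227
12th: 8227 + 771 = 8998
13th: 8998 + 771 = 9769
14th: 9769 + 771 = 10540
15th: 10540 + 771 = 11311
16th: 11311 + 771 = 12082
17th: 12082 + 771 = 12853
18th: 12853 + 771 = 13624
19th: 13624 + 771 = 14395
20th: 14395 + 771 = 15166
21st: 15166 + 771 = 15937

5143, 5914, 6685, 7456, 8227, 8998, 9769, 10540, 11311, 12082, 12853, 13624, 14395, 15166, 15937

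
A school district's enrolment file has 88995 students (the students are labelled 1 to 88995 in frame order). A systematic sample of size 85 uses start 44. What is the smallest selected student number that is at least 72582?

73334

k = 88995/85 = 1047
Steps past start: ⌈(72582 − 44)/1047⌉ = ⌈72538/1047⌉ = 70
Selected student: 44 + 70×1047 = 73334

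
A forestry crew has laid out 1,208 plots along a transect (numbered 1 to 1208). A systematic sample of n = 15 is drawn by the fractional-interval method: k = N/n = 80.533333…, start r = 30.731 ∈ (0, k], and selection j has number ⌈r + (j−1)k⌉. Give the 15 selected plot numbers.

j=1: r + 0k = 30.731 → ⌈·⌉ = 31
j=2: r + 1k = 111.264333… → ⌈·⌉ = 112
j=3: r + 2k = 191.797666… → ⌈·⌉ = 192
j=4: r + 3k = 272.331 → ⌈·⌉ = 273
j=5: r + 4k = 352.864333… → ⌈·⌉ = 353
j=6: r + 5k = 433.397666… → ⌈·⌉ = 434
j=7: r + 6k = 513.931 → ⌈·⌉ = 514
j=8: r + 7k = 594.464333… → ⌈·⌉ = 595
j=9: r + 8k = 674.997666… → ⌈·⌉ = 675
j=10: r + 9k = 755.531 → ⌈·⌉ = 756
j=11: r + 10k = 836.064333… → ⌈·⌉ = 837
j=12: r + 11k = 916.597666… → ⌈·⌉ = 917
j=13: r + 12k = 997.131 → ⌈·⌉ = 998
j=14: r + 13k = 1077.664333… → ⌈·⌉ = 1078
j=15: r + 14k = 1158.197666… → ⌈·⌉ = 1159

31, 112, 192, 273, 353, 434, 514, 595, 675, 756, 837, 917, 998, 1078, 1159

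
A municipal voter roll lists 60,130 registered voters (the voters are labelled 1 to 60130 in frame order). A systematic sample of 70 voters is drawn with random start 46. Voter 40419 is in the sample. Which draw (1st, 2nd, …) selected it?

k = 60130/70 = 859
position = (40419 − 46)/859 + 1 = 40373/859 + 1 = 47 + 1 = 48

48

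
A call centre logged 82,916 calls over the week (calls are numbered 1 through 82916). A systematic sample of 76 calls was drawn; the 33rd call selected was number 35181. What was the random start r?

269

k = 82916/76 = 1091
r = 35181 − (33−1)×1091 = 35181 − 34912 = 269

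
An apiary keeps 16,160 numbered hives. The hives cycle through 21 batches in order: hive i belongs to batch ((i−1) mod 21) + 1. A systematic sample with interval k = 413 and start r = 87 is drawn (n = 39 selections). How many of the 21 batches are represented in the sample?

3

Consecutive selections differ by k = 413, so their batch numbers differ by 413 mod 21 = 14.
gcd(413, 21) = 7, so the sample visits 21/7 = 3 distinct residues mod 21.
Start 87 is batch 3; the batches hit are 3, 10, 17.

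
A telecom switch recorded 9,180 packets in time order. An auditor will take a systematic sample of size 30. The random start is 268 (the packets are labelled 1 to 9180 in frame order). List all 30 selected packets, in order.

268, 574, 880, 1186, 1492, 1798, 2104, 2410, 2716, 3022, 3328, 3634, 3940, 4246, 4552, 4858, 5164, 5470, 5776, 6082, 6388, 6694, 7000, 7306, 7612, 7918, 8224, 8530, 8836, 9142

k = N/n = 9180/30 = 306
packet 1: 268
packet 2: 268 + 306 = 574
packet 3: 574 + 306 = 880
packet 4: 880 + 306 = 1186
packet 5: 1186 + 306 = 1492
packet 6: 1492 + 306 = 1798
packet 7: 1798 + 306 = 2104
packet 8: 2104 + 306 = 2410
packet 9: 2410 + 306 = 2716
packet 10: 2716 + 306 = 3022
packet 11: 3022 + 306 = 3328
packet 12: 3328 + 306 = 3634
packet 13: 3634 + 306 = 3940
packet 14: 3940 + 306 = 4246
packet 15: 4246 + 306 = 4552
packet 16: 4552 + 306 = 4858
packet 17: 4858 + 306 = 5164
packet 18: 5164 + 306 = 5470
packet 19: 5470 + 306 = 5776
packet 20: 5776 + 306 = 6082
packet 21: 6082 + 306 = 6388
packet 22: 6388 + 306 = 6694
packet 23: 6694 + 306 = 7000
packet 24: 7000 + 306 = 7306
packet 25: 7306 + 306 = 7612
packet 26: 7612 + 306 = 7918
packet 27: 7918 + 306 = 8224
packet 28: 8224 + 306 = 8530
packet 29: 8530 + 306 = 8836
packet 30: 8836 + 306 = 9142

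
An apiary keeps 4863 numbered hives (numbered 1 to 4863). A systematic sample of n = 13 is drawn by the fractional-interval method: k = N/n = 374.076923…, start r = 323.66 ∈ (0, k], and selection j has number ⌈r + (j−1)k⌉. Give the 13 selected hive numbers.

324, 698, 1072, 1446, 1820, 2195, 2569, 2943, 3317, 3691, 4065, 4439, 4813

j=1: r + 0k = 323.66 → ⌈·⌉ = 324
j=2: r + 1k = 697.736923… → ⌈·⌉ = 698
j=3: r + 2k = 1071.813846… → ⌈·⌉ = 1072
j=4: r + 3k = 1445.890769… → ⌈·⌉ = 1446
j=5: r + 4k = 1819.967692… → ⌈·⌉ = 1820
j=6: r + 5k = 2194.044615… → ⌈·⌉ = 2195
j=7: r + 6k = 2568.121538… → ⌈·⌉ = 2569
j=8: r + 7k = 2942.198461… → ⌈·⌉ = 2943
j=9: r + 8k = 3316.275384… → ⌈·⌉ = 3317
j=10: r + 9k = 3690.352307… → ⌈·⌉ = 3691
j=11: r + 10k = 4064.429230… → ⌈·⌉ = 4065
j=12: r + 11k = 4438.506153… → ⌈·⌉ = 4439
j=13: r + 12k = 4812.583076… → ⌈·⌉ = 4813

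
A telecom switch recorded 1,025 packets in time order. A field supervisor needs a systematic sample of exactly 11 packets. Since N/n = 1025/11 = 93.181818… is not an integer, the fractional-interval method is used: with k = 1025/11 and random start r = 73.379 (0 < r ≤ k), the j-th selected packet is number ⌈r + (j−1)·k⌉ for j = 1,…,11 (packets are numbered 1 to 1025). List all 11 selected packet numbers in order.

j=1: r + 0k = 73.379 → ⌈·⌉ = 74
j=2: r + 1k = 166.560818… → ⌈·⌉ = 167
j=3: r + 2k = 259.742636… → ⌈·⌉ = 260
j=4: r + 3k = 352.924454… → ⌈·⌉ = 353
j=5: r + 4k = 446.106272… → ⌈·⌉ = 447
j=6: r + 5k = 539.288090… → ⌈·⌉ = 540
j=7: r + 6k = 632.469909… → ⌈·⌉ = 633
j=8: r + 7k = 725.651727… → ⌈·⌉ = 726
j=9: r + 8k = 818.833545… → ⌈·⌉ = 819
j=10: r + 9k = 912.015363… → ⌈·⌉ = 913
j=11: r + 10k = 1005.197181… → ⌈·⌉ = 1006

74, 167, 260, 353, 447, 540, 633, 726, 819, 913, 1006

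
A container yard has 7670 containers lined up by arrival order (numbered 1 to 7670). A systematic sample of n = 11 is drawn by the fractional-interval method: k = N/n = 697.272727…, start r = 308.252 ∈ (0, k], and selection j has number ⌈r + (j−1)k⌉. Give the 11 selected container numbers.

j=1: r + 0k = 308.252 → ⌈·⌉ = 309
j=2: r + 1k = 1005.524727… → ⌈·⌉ = 1006
j=3: r + 2k = 1702.797454… → ⌈·⌉ = 1703
j=4: r + 3k = 2400.070181… → ⌈·⌉ = 2401
j=5: r + 4k = 3097.342909… → ⌈·⌉ = 3098
j=6: r + 5k = 3794.615636… → ⌈·⌉ = 3795
j=7: r + 6k = 4491.888363… → ⌈·⌉ = 4492
j=8: r + 7k = 5189.161090… → ⌈·⌉ = 5190
j=9: r + 8k = 5886.433818… → ⌈·⌉ = 5887
j=10: r + 9k = 6583.706545… → ⌈·⌉ = 6584
j=11: r + 10k = 7280.979272… → ⌈·⌉ = 7281

309, 1006, 1703, 2401, 3098, 3795, 4492, 5190, 5887, 6584, 7281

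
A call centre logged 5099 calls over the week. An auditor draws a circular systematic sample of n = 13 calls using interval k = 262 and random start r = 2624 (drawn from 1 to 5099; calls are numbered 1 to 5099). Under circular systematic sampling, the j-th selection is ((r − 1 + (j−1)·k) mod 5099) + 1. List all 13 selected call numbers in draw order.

Selection 1: 2624
Selection 2: 2624 + 262 = 2886
Selection 3: 2886 + 262 = 3148
Selection 4: 3148 + 262 = 3410
Selection 5: 3410 + 262 = 3672
Selection 6: 3672 + 262 = 3934
Selection 7: 3934 + 262 = 4196
Selection 8: 4196 + 262 = 4458
Selection 9: 4458 + 262 = 4720
Selection 10: 4720 + 262 = 4982
Selection 11: 4982 + 262 = 5244 → 5244 − 5099 = 145
Selection 12: 145 + 262 = 407
Selection 13: 407 + 262 = 669

2624, 2886, 3148, 3410, 3672, 3934, 4196, 4458, 4720, 4982, 145, 407, 669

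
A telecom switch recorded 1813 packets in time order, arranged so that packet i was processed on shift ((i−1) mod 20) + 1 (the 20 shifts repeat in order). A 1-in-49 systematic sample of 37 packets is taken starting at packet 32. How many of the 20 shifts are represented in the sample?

20

Consecutive selections differ by k = 49, so their shift numbers differ by 49 mod 20 = 9.
gcd(49, 20) = 1, so the sample visits 20/1 = 20 distinct residues mod 20.
Start 32 is shift 12; the shifts hit are 1, 2, 3, 4, 5, 6, 7, 8, 9, 10, 11, 12, 13, 14, 15, 16, 17, 18, 19, 20.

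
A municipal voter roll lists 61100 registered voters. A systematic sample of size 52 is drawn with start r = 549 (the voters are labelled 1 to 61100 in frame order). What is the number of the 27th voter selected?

31099

k = 61100/52 = 1175
27th selection = r + (27−1)·k = 549 + 26×1175 = 549 + 30550 = 31099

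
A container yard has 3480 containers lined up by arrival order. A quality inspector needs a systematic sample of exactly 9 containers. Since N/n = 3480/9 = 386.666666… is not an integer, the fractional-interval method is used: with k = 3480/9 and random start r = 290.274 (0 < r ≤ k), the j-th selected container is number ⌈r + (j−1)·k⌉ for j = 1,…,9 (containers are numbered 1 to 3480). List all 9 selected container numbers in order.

291, 677, 1064, 1451, 1837, 2224, 2611, 2997, 3384

j=1: r + 0k = 290.274 → ⌈·⌉ = 291
j=2: r + 1k = 676.940666… → ⌈·⌉ = 677
j=3: r + 2k = 1063.607333… → ⌈·⌉ = 1064
j=4: r + 3k = 1450.274 → ⌈·⌉ = 1451
j=5: r + 4k = 1836.940666… → ⌈·⌉ = 1837
j=6: r + 5k = 2223.607333… → ⌈·⌉ = 2224
j=7: r + 6k = 2610.274 → ⌈·⌉ = 2611
j=8: r + 7k = 2996.940666… → ⌈·⌉ = 2997
j=9: r + 8k = 3383.607333… → ⌈·⌉ = 3384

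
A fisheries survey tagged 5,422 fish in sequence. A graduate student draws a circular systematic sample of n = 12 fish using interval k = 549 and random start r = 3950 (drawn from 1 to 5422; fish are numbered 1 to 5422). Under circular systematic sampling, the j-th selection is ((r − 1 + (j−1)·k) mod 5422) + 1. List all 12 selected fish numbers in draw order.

Selection 1: 3950
Selection 2: 3950 + 549 = 4499
Selection 3: 4499 + 549 = 5048
Selection 4: 5048 + 549 = 5597 → 5597 − 5422 = 175
Selection 5: 175 + 549 = 724
Selection 6: 724 + 549 = 1273
Selection 7: 1273 + 549 = 1822
Selection 8: 1822 + 549 = 2371
Selection 9: 2371 + 549 = 2920
Selection 10: 2920 + 549 = 3469
Selection 11: 3469 + 549 = 4018
Selection 12: 4018 + 549 = 4567

3950, 4499, 5048, 175, 724, 1273, 1822, 2371, 2920, 3469, 4018, 4567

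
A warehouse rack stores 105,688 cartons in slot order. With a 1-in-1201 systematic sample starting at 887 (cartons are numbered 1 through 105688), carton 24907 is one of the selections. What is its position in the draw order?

k = 1201
position = (24907 − 887)/1201 + 1 = 24020/1201 + 1 = 20 + 1 = 21

21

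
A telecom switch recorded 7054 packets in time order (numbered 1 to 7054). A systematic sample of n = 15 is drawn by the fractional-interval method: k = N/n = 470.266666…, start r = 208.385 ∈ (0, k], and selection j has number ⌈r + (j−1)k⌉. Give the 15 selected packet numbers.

209, 679, 1149, 1620, 2090, 2560, 3030, 3501, 3971, 4441, 4912, 5382, 5852, 6322, 6793

j=1: r + 0k = 208.385 → ⌈·⌉ = 209
j=2: r + 1k = 678.651666… → ⌈·⌉ = 679
j=3: r + 2k = 1148.918333… → ⌈·⌉ = 1149
j=4: r + 3k = 1619.185 → ⌈·⌉ = 1620
j=5: r + 4k = 2089.451666… → ⌈·⌉ = 2090
j=6: r + 5k = 2559.718333… → ⌈·⌉ = 2560
j=7: r + 6k = 3029.985 → ⌈·⌉ = 3030
j=8: r + 7k = 3500.251666… → ⌈·⌉ = 3501
j=9: r + 8k = 3970.518333… → ⌈·⌉ = 3971
j=10: r + 9k = 4440.785 → ⌈·⌉ = 4441
j=11: r + 10k = 4911.051666… → ⌈·⌉ = 4912
j=12: r + 11k = 5381.318333… → ⌈·⌉ = 5382
j=13: r + 12k = 5851.585 → ⌈·⌉ = 5852
j=14: r + 13k = 6321.851666… → ⌈·⌉ = 6322
j=15: r + 14k = 6792.118333… → ⌈·⌉ = 6793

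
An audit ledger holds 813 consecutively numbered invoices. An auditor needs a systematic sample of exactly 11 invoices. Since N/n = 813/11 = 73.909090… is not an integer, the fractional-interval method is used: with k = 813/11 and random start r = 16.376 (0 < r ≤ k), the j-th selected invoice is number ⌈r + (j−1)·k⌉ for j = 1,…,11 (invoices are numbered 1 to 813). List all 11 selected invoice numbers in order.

17, 91, 165, 239, 313, 386, 460, 534, 608, 682, 756

j=1: r + 0k = 16.376 → ⌈·⌉ = 17
j=2: r + 1k = 90.285090… → ⌈·⌉ = 91
j=3: r + 2k = 164.194181… → ⌈·⌉ = 165
j=4: r + 3k = 238.103272… → ⌈·⌉ = 239
j=5: r + 4k = 312.012363… → ⌈·⌉ = 313
j=6: r + 5k = 385.921454… → ⌈·⌉ = 386
j=7: r + 6k = 459.830545… → ⌈·⌉ = 460
j=8: r + 7k = 533.739636… → ⌈·⌉ = 534
j=9: r + 8k = 607.648727… → ⌈·⌉ = 608
j=10: r + 9k = 681.557818… → ⌈·⌉ = 682
j=11: r + 10k = 755.466909… → ⌈·⌉ = 756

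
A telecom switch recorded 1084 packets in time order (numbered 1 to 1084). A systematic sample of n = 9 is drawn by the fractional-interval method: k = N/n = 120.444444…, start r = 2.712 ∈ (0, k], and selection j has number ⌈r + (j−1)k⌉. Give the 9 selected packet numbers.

3, 124, 244, 365, 485, 605, 726, 846, 967

j=1: r + 0k = 2.712 → ⌈·⌉ = 3
j=2: r + 1k = 123.156444… → ⌈·⌉ = 124
j=3: r + 2k = 243.600888… → ⌈·⌉ = 244
j=4: r + 3k = 364.045333… → ⌈·⌉ = 365
j=5: r + 4k = 484.489777… → ⌈·⌉ = 485
j=6: r + 5k = 604.934222… → ⌈·⌉ = 605
j=7: r + 6k = 725.378666… → ⌈·⌉ = 726
j=8: r + 7k = 845.823111… → ⌈·⌉ = 846
j=9: r + 8k = 966.267555… → ⌈·⌉ = 967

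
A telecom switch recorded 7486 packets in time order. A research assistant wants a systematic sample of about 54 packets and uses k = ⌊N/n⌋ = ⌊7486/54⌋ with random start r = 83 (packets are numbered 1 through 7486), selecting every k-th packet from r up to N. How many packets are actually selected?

54

k = ⌊7486/54⌋ = 138
Achieved size = ⌊(7486 − 83)/138⌋ + 1 = ⌊7403/138⌋ + 1 = 53 + 1 = 54
(last selection: 83 + 53×138 = 7397 ≤ 7486; next would be 7535 > 7486)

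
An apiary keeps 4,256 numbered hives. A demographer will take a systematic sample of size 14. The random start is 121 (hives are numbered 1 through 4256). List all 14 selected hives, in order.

121, 425, 729, 1033, 1337, 1641, 1945, 2249, 2553, 2857, 3161, 3465, 3769, 4073

k = N/n = 4256/14 = 304
hive 1: 121
hive 2: 121 + 304 = 425
hive 3: 425 + 304 = 729
hive 4: 729 + 304 = 1033
hive 5: 1033 + 304 = 1337
hive 6: 1337 + 304 = 1641
hive 7: 1641 + 304 = 1945
hive 8: 1945 + 304 = 2249
hive 9: 2249 + 304 = 2553
hive 10: 2553 + 304 = 2857
hive 11: 2857 + 304 = 3161
hive 12: 3161 + 304 = 3465
hive 13: 3465 + 304 = 3769
hive 14: 3769 + 304 = 4073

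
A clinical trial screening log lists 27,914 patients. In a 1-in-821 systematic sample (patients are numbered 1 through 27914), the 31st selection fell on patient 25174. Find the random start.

k = 821
r = 25174 − (31−1)×821 = 25174 − 24630 = 544

544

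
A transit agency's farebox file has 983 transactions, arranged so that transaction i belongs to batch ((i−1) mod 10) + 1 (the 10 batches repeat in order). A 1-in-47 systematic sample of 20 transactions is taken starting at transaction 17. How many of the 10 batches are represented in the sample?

Consecutive selections differ by k = 47, so their batch numbers differ by 47 mod 10 = 7.
gcd(47, 10) = 1, so the sample visits 10/1 = 10 distinct residues mod 10.
Start 17 is batch 7; the batches hit are 1, 2, 3, 4, 5, 6, 7, 8, 9, 10.

10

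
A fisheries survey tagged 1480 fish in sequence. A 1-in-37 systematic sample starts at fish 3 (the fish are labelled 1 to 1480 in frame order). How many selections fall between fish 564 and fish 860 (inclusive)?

8

k = 37
First selection ≥ 564: 3 + ⌈(564−3)/37⌉·37 = 3 + 16×37 = 595
Last selection ≤ 860: 3 + ⌊(860−3)/37⌋·37 = 3 + 23×37 = 854
Count = 23 − 16 + 1 = 8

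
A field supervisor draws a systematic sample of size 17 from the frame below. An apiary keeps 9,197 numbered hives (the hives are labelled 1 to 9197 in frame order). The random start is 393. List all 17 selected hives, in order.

393, 934, 1475, 2016, 2557, 3098, 3639, 4180, 4721, 5262, 5803, 6344, 6885, 7426, 7967, 8508, 9049

k = N/n = 9197/17 = 541
hive 1: 393
hive 2: 393 + 541 = 934
hive 3: 934 + 541 = 1475
hive 4: 1475 + 541 = 2016
hive 5: 2016 + 541 = 2557
hive 6: 2557 + 541 = 3098
hive 7: 3098 + 541 = 3639
hive 8: 3639 + 541 = 4180
hive 9: 4180 + 541 = 4721
hive 10: 4721 + 541 = 5262
hive 11: 5262 + 541 = 5803
hive 12: 5803 + 541 = 6344
hive 13: 6344 + 541 = 6885
hive 14: 6885 + 541 = 7426
hive 15: 7426 + 541 = 7967
hive 16: 7967 + 541 = 8508
hive 17: 8508 + 541 = 9049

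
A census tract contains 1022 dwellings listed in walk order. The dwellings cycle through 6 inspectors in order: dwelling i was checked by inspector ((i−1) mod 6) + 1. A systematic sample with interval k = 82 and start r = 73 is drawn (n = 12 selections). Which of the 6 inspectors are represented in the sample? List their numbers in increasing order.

Consecutive selections differ by k = 82, so their inspector numbers differ by 82 mod 6 = 4.
gcd(82, 6) = 2, so the sample visits 6/2 = 3 distinct residues mod 6.
Start 73 is inspector 1; the inspectors hit are 1, 3, 5.

1, 3, 5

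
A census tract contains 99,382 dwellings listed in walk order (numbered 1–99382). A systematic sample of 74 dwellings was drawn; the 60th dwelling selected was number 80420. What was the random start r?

1183

k = 99382/74 = 1343
r = 80420 − (60−1)×1343 = 80420 − 79237 = 1183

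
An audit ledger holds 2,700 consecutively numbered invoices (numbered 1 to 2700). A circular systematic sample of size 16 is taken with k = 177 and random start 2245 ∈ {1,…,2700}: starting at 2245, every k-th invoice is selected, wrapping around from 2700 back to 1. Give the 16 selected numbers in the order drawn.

2245, 2422, 2599, 76, 253, 430, 607, 784, 961, 1138, 1315, 1492, 1669, 1846, 2023, 2200

Selection 1: 2245
Selection 2: 2245 + 177 = 2422
Selection 3: 2422 + 177 = 2599
Selection 4: 2599 + 177 = 2776 → 2776 − 2700 = 76
Selection 5: 76 + 177 = 253
Selection 6: 253 + 177 = 430
Selection 7: 430 + 177 = 607
Selection 8: 607 + 177 = 784
Selection 9: 784 + 177 = 961
Selection 10: 961 + 177 = 1138
Selection 11: 1138 + 177 = 1315
Selection 12: 1315 + 177 = 1492
Selection 13: 1492 + 177 = 1669
Selection 14: 1669 + 177 = 1846
Selection 15: 1846 + 177 = 2023
Selection 16: 2023 + 177 = 2200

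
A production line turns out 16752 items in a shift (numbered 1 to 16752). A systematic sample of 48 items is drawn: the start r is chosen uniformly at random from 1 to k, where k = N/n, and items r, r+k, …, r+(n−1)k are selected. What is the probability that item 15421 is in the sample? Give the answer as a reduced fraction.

1/349

k = 16752/48 = 349.
Item 15421 is selected iff r ≡ 15421 (mod 349); exactly one such r in {1,…,349}.
Inclusion probability = 1/349.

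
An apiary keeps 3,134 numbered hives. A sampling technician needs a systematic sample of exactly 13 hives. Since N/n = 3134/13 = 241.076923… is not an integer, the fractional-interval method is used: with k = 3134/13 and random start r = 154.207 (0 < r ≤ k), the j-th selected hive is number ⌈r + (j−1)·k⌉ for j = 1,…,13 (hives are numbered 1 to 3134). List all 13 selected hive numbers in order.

155, 396, 637, 878, 1119, 1360, 1601, 1842, 2083, 2324, 2565, 2807, 3048

j=1: r + 0k = 154.207 → ⌈·⌉ = 155
j=2: r + 1k = 395.283923… → ⌈·⌉ = 396
j=3: r + 2k = 636.360846… → ⌈·⌉ = 637
j=4: r + 3k = 877.437769… → ⌈·⌉ = 878
j=5: r + 4k = 1118.514692… → ⌈·⌉ = 1119
j=6: r + 5k = 1359.591615… → ⌈·⌉ = 1360
j=7: r + 6k = 1600.668538… → ⌈·⌉ = 1601
j=8: r + 7k = 1841.745461… → ⌈·⌉ = 1842
j=9: r + 8k = 2082.822384… → ⌈·⌉ = 2083
j=10: r + 9k = 2323.899307… → ⌈·⌉ = 2324
j=11: r + 10k = 2564.976230… → ⌈·⌉ = 2565
j=12: r + 11k = 2806.053153… → ⌈·⌉ = 2807
j=13: r + 12k = 3047.130076… → ⌈·⌉ = 3048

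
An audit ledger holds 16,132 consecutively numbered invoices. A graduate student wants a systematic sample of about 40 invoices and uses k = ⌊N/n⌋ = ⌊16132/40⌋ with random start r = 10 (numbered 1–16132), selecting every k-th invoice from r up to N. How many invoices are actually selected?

k = ⌊16132/40⌋ = 403
Achieved size = ⌊(16132 − 10)/403⌋ + 1 = ⌊16122/403⌋ + 1 = 40 + 1 = 41
(last selection: 10 + 40×403 = 16130 ≤ 16132; next would be 16533 > 16132)

41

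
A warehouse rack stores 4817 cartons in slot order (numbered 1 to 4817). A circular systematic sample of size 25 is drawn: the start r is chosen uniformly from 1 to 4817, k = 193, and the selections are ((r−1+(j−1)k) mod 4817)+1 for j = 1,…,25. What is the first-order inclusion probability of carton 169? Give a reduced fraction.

For each position j, as r ranges over 1…4817 the j-th selection hits every carton exactly once, so carton 169 is selected for exactly 25 of the 4817 starts.
Inclusion probability = 25/4817.

25/4817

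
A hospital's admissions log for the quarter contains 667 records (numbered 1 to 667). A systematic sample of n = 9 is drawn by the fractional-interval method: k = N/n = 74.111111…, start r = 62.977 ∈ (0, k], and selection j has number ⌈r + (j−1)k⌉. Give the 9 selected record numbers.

63, 138, 212, 286, 360, 434, 508, 582, 656

j=1: r + 0k = 62.977 → ⌈·⌉ = 63
j=2: r + 1k = 137.088111… → ⌈·⌉ = 138
j=3: r + 2k = 211.199222… → ⌈·⌉ = 212
j=4: r + 3k = 285.310333… → ⌈·⌉ = 286
j=5: r + 4k = 359.421444… → ⌈·⌉ = 360
j=6: r + 5k = 433.532555… → ⌈·⌉ = 434
j=7: r + 6k = 507.643666… → ⌈·⌉ = 508
j=8: r + 7k = 581.754777… → ⌈·⌉ = 582
j=9: r + 8k = 655.865888… → ⌈·⌉ = 656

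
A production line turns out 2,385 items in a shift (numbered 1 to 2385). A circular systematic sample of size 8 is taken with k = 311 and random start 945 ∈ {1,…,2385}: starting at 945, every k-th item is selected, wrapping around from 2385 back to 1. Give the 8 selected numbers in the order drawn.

945, 1256, 1567, 1878, 2189, 115, 426, 737

Selection 1: 945
Selection 2: 945 + 311 = 1256
Selection 3: 1256 + 311 = 1567
Selection 4: 1567 + 311 = 1878
Selection 5: 1878 + 311 = 2189
Selection 6: 2189 + 311 = 2500 → 2500 − 2385 = 115
Selection 7: 115 + 311 = 426
Selection 8: 426 + 311 = 737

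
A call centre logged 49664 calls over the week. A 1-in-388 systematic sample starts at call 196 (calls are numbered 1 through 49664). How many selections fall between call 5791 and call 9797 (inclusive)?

10

k = 388
First selection ≥ 5791: 196 + ⌈(5791−196)/388⌉·388 = 196 + 15×388 = 6016
Last selection ≤ 9797: 196 + ⌊(9797−196)/388⌋·388 = 196 + 24×388 = 9508
Count = 24 − 15 + 1 = 10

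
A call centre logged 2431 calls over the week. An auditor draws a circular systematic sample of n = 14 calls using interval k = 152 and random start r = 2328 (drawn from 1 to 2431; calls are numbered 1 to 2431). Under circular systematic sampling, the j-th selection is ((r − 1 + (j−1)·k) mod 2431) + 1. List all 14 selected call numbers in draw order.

Selection 1: 2328
Selection 2: 2328 + 152 = 2480 → 2480 − 2431 = 49
Selection 3: 49 + 152 = 201
Selection 4: 201 + 152 = 353
Selection 5: 353 + 152 = 505
Selection 6: 505 + 152 = 657
Selection 7: 657 + 152 = 809
Selection 8: 809 + 152 = 961
Selection 9: 961 + 152 = 1113
Selection 10: 1113 + 152 = 1265
Selection 11: 1265 + 152 = 1417
Selection 12: 1417 + 152 = 1569
Selection 13: 1569 + 152 = 1721
Selection 14: 1721 + 152 = 1873

2328, 49, 201, 353, 505, 657, 809, 961, 1113, 1265, 1417, 1569, 1721, 1873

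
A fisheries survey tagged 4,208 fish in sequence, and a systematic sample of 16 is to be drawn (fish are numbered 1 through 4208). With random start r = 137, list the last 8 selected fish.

2241, 2504, 2767, 3030, 3293, 3556, 3819, 4082

k = N/n = 4208/16 = 263
9th selection = 137 + 8×263 = 2241
10th: 2241 + 263 = 2504
11th: 2504 + 263 = 2767
12th: 2767 + 263 = 3030
13th: 3030 + 263 = 3293
14th: 3293 + 263 = 3556
15th: 3556 + 263 = 3819
16th: 3819 + 263 = 4082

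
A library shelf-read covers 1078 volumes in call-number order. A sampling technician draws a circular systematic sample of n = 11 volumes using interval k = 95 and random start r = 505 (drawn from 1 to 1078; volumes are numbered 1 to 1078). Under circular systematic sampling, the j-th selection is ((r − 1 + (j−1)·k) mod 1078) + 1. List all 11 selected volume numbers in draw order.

505, 600, 695, 790, 885, 980, 1075, 92, 187, 282, 377

Selection 1: 505
Selection 2: 505 + 95 = 600
Selection 3: 600 + 95 = 695
Selection 4: 695 + 95 = 790
Selection 5: 790 + 95 = 885
Selection 6: 885 + 95 = 980
Selection 7: 980 + 95 = 1075
Selection 8: 1075 + 95 = 1170 → 1170 − 1078 = 92
Selection 9: 92 + 95 = 187
Selection 10: 187 + 95 = 282
Selection 11: 282 + 95 = 377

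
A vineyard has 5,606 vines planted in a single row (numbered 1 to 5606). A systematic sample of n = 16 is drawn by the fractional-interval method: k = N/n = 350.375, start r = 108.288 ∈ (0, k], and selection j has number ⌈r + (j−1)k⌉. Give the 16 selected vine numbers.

j=1: r + 0k = 108.288 → ⌈·⌉ = 109
j=2: r + 1k = 458.663 → ⌈·⌉ = 459
j=3: r + 2k = 809.038 → ⌈·⌉ = 810
j=4: r + 3k = 1159.413 → ⌈·⌉ = 1160
j=5: r + 4k = 1509.788 → ⌈·⌉ = 1510
j=6: r + 5k = 1860.163 → ⌈·⌉ = 1861
j=7: r + 6k = 2210.538 → ⌈·⌉ = 2211
j=8: r + 7k = 2560.913 → ⌈·⌉ = 2561
j=9: r + 8k = 2911.288 → ⌈·⌉ = 2912
j=10: r + 9k = 3261.663 → ⌈·⌉ = 3262
j=11: r + 10k = 3612.038 → ⌈·⌉ = 3613
j=12: r + 11k = 3962.413 → ⌈·⌉ = 3963
j=13: r + 12k = 4312.788 → ⌈·⌉ = 4313
j=14: r + 13k = 4663.163 → ⌈·⌉ = 4664
j=15: r + 14k = 5013.538 → ⌈·⌉ = 5014
j=16: r + 15k = 5363.913 → ⌈·⌉ = 5364

109, 459, 810, 1160, 1510, 1861, 2211, 2561, 2912, 3262, 3613, 3963, 4313, 4664, 5014, 5364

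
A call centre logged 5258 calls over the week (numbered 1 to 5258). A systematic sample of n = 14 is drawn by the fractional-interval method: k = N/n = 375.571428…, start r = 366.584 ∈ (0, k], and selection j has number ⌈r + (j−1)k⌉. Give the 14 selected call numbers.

j=1: r + 0k = 366.584 → ⌈·⌉ = 367
j=2: r + 1k = 742.155428… → ⌈·⌉ = 743
j=3: r + 2k = 1117.726857… → ⌈·⌉ = 1118
j=4: r + 3k = 1493.298285… → ⌈·⌉ = 1494
j=5: r + 4k = 1868.869714… → ⌈·⌉ = 1869
j=6: r + 5k = 2244.441142… → ⌈·⌉ = 2245
j=7: r + 6k = 2620.012571… → ⌈·⌉ = 2621
j=8: r + 7k = 2995.584 → ⌈·⌉ = 2996
j=9: r + 8k = 3371.155428… → ⌈·⌉ = 3372
j=10: r + 9k = 3746.726857… → ⌈·⌉ = 3747
j=11: r + 10k = 4122.298285… → ⌈·⌉ = 4123
j=12: r + 11k = 4497.869714… → ⌈·⌉ = 4498
j=13: r + 12k = 4873.441142… → ⌈·⌉ = 4874
j=14: r + 13k = 5249.012571… → ⌈·⌉ = 5250

367, 743, 1118, 1494, 1869, 2245, 2621, 2996, 3372, 3747, 4123, 4498, 4874, 5250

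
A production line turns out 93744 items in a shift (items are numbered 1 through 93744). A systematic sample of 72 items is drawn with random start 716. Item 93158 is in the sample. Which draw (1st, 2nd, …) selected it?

k = 93744/72 = 1302
position = (93158 − 716)/1302 + 1 = 92442/1302 + 1 = 71 + 1 = 72

72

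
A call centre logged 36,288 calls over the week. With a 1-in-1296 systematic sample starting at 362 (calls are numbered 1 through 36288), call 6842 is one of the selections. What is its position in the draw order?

k = 1296
position = (6842 − 362)/1296 + 1 = 6480/1296 + 1 = 5 + 1 = 6

6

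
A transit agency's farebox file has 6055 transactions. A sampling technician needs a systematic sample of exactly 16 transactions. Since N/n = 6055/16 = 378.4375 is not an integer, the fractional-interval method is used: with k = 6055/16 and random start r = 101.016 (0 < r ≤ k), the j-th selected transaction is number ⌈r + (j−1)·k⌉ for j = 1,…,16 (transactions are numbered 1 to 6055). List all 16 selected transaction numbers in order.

j=1: r + 0k = 101.016 → ⌈·⌉ = 102
j=2: r + 1k = 479.4535 → ⌈·⌉ = 480
j=3: r + 2k = 857.891 → ⌈·⌉ = 858
j=4: r + 3k = 1236.3285 → ⌈·⌉ = 1237
j=5: r + 4k = 1614.766 → ⌈·⌉ = 1615
j=6: r + 5k = 1993.2035 → ⌈·⌉ = 1994
j=7: r + 6k = 2371.641 → ⌈·⌉ = 2372
j=8: r + 7k = 2750.0785 → ⌈·⌉ = 2751
j=9: r + 8k = 3128.516 → ⌈·⌉ = 3129
j=10: r + 9k = 3506.9535 → ⌈·⌉ = 3507
j=11: r + 10k = 3885.391 → ⌈·⌉ = 3886
j=12: r + 11k = 4263.8285 → ⌈·⌉ = 4264
j=13: r + 12k = 4642.266 → ⌈·⌉ = 4643
j=14: r + 13k = 5020.7035 → ⌈·⌉ = 5021
j=15: r + 14k = 5399.141 → ⌈·⌉ = 5400
j=16: r + 15k = 5777.5785 → ⌈·⌉ = 5778

102, 480, 858, 1237, 1615, 1994, 2372, 2751, 3129, 3507, 3886, 4264, 4643, 5021, 5400, 5778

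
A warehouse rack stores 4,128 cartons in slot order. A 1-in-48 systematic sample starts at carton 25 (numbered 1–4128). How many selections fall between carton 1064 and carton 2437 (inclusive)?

k = 48
First selection ≥ 1064: 25 + ⌈(1064−25)/48⌉·48 = 25 + 22×48 = 1081
Last selection ≤ 2437: 25 + ⌊(2437−25)/48⌋·48 = 25 + 50×48 = 2425
Count = 50 − 22 + 1 = 29

29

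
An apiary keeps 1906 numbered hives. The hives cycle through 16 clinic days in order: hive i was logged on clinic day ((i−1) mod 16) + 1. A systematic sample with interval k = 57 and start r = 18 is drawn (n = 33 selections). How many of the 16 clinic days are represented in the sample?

16

Consecutive selections differ by k = 57, so their clinic day numbers differ by 57 mod 16 = 9.
gcd(57, 16) = 1, so the sample visits 16/1 = 16 distinct residues mod 16.
Start 18 is clinic day 2; the clinic days hit are 1, 2, 3, 4, 5, 6, 7, 8, 9, 10, 11, 12, 13, 14, 15, 16.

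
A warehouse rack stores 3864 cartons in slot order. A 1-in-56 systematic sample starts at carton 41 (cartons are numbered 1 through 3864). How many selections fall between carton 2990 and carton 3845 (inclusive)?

15

k = 56
First selection ≥ 2990: 41 + ⌈(2990−41)/56⌉·56 = 41 + 53×56 = 3009
Last selection ≤ 3845: 41 + ⌊(3845−41)/56⌋·56 = 41 + 67×56 = 3793
Count = 67 − 53 + 1 = 15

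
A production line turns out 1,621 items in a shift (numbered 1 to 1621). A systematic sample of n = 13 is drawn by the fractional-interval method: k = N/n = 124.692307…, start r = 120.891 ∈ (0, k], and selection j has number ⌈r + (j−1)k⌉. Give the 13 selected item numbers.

j=1: r + 0k = 120.891 → ⌈·⌉ = 121
j=2: r + 1k = 245.583307… → ⌈·⌉ = 246
j=3: r + 2k = 370.275615… → ⌈·⌉ = 371
j=4: r + 3k = 494.967923… → ⌈·⌉ = 495
j=5: r + 4k = 619.660230… → ⌈·⌉ = 620
j=6: r + 5k = 744.352538… → ⌈·⌉ = 745
j=7: r + 6k = 869.044846… → ⌈·⌉ = 870
j=8: r + 7k = 993.737153… → ⌈·⌉ = 994
j=9: r + 8k = 1118.429461… → ⌈·⌉ = 1119
j=10: r + 9k = 1243.121769… → ⌈·⌉ = 1244
j=11: r + 10k = 1367.814076… → ⌈·⌉ = 1368
j=12: r + 11k = 1492.506384… → ⌈·⌉ = 1493
j=13: r + 12k = 1617.198692… → ⌈·⌉ = 1618

121, 246, 371, 495, 620, 745, 870, 994, 1119, 1244, 1368, 1493, 1618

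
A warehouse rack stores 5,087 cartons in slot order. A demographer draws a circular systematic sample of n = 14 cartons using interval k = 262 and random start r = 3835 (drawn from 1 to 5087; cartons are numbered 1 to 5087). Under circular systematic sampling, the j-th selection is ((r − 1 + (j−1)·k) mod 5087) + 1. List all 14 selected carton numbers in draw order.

3835, 4097, 4359, 4621, 4883, 58, 320, 582, 844, 1106, 1368, 1630, 1892, 2154

Selection 1: 3835
Selection 2: 3835 + 262 = 4097
Selection 3: 4097 + 262 = 4359
Selection 4: 4359 + 262 = 4621
Selection 5: 4621 + 262 = 4883
Selection 6: 4883 + 262 = 5145 → 5145 − 5087 = 58
Selection 7: 58 + 262 = 320
Selection 8: 320 + 262 = 582
Selection 9: 582 + 262 = 844
Selection 10: 844 + 262 = 1106
Selection 11: 1106 + 262 = 1368
Selection 12: 1368 + 262 = 1630
Selection 13: 1630 + 262 = 1892
Selection 14: 1892 + 262 = 2154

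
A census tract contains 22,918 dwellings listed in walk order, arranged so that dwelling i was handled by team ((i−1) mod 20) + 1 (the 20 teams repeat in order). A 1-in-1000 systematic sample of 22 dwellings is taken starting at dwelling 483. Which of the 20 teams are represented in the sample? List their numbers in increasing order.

Consecutive selections differ by k = 1000, so their team numbers differ by 1000 mod 20 = 0.
gcd(1000, 20) = 20, so the sample visits 20/20 = 1 distinct residues mod 20.
Start 483 is team 3; the teams hit are 3.

3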